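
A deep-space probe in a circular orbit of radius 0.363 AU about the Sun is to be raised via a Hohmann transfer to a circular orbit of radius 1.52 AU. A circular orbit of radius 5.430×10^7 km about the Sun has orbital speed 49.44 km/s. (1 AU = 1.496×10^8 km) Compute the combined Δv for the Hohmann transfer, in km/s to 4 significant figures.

Δv = 22.54 km/s

From the circular-orbit relation v² = μ/r at r = 5.430×10^7 km: μ = v²r = (49.44)² × 5.430×10^7 = 1.32726×10^11 km³/s².
In km: r₁ = 0.363 × 1.496×10^8 = 5.43048×10^7 km; r₂ = 1.52 × 1.496×10^8 = 2.27392×10^8 km.
The Hohmann ellipse has a_t = (r₁ + r₂)/2 = 1.408484×10^8 km.
Circular speed at r₁: v₁ = √(μ/r₁) = √(1.32726×10^11/5.43048×10^7) = 49.44 km/s.
Transfer-orbit speed at r₁ (vis-viva equation): v_p = √[μ(2/r₁ − 1/a_t)] = 62.82 km/s.
First burn Δv₁ = |v_p − v₁| = 13.38 km/s.
Circular speed at r₂: v₂ = √(μ/r₂) = 24.1597 km/s.
Transfer-orbit speed at r₂: v_a = √[μ(2/r₂ − 1/a_t)] = 15.0015 km/s.
Second burn Δv₂ = |v₂ − v_a| = 9.158 km/s.
Δv = Δv₁ + Δv₂ = 13.38 + 9.158 = 22.54 km/s.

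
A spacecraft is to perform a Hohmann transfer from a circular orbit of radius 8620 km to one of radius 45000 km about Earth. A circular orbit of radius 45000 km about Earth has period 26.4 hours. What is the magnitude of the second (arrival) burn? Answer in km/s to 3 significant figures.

From Kepler's third law T² = 4π²r³/μ at r = 45000 km, T = 26.4 hours = 26.4 × 3600 s = 95040 s: μ = 4π²r³/T² = 3.98276×10^5 km³/s².
Transfer-ellipse semi-major axis a_t = (r₁ + r₂)/2 = (8620 + 45000)/2 = 26810 km.
Circular speed at r = 45000 km: v_c = √(μ/r) = 2.975 km/s.
Vis-viva on the transfer ellipse at r = 45000 km gives v_t = √[μ(2/r − 1/a_t)] = 1.687 km/s.
Δv₂ = |v_t − v_c| = |1.687 − 2.975| = 1.288 km/s.

Δv₂ = 1.29 km/s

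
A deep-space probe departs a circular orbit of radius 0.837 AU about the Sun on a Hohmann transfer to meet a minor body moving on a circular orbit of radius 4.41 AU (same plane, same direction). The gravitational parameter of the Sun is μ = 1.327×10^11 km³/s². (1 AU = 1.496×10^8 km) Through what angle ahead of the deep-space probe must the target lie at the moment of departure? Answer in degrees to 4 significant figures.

φ = 97.41°

In km: r₁ = 0.837 × 1.496×10^8 = 1.252152×10^8 km; r₂ = 4.41 × 1.496×10^8 = 6.59736×10^8 km.
The Hohmann ellipse has a_t = (r₁ + r₂)/2 = 3.924756×10^8 km.
The half-period of the transfer ellipse is t = π√(a_t³/μ) = 6.7055×10^7 s.
Target angular speed ω₂ = √(μ/r₂³) = 2.1497×10^-8 rad/s.
Angle swept by the target during transfer: ω₂·t = 1.4415 rad = 82.59°.
The deep-space probe traverses 180° on the transfer ellipse, so the target must lead by 180° − 82.59° = 97.41°.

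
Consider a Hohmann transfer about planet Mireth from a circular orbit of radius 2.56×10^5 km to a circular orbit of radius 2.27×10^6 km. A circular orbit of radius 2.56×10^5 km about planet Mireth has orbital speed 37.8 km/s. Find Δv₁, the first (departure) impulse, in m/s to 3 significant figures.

From the circular-orbit relation v² = μ/r at r = 2.56×10^5 km: μ = v²r = (37.8)² × 2.56×10^5 = 3.65783×10^8 km³/s².
Transfer-ellipse semi-major axis a_t = (r₁ + r₂)/2 = (2.560×10^5 + 2.270×10^6)/2 = 1.263×10^6 km.
On the circular orbit at r = 2.560×10^5 km, v_c = √(μ/r) = 37.80 km/s.
Transfer-orbit speed at the same r (vis-viva, a = a_t): v_t = √[μ(2/r − 1/a_t)] = 50.68 km/s.
Δv₁ = |v_t − v_c| = |50.68 − 37.80| = 12.88 km/s.

Δv₁ = 12900 m/s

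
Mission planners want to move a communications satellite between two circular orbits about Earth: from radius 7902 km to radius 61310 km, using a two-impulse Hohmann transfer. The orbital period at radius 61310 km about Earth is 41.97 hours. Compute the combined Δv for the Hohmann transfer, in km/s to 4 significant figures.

Δv = 3.682 km/s

From Kepler's third law T² = 4π²r³/μ at r = 61310 km, T = 41.97 hours = 41.97 × 3600 s = 1.51092×10^5 s: μ = 4π²r³/T² = 3.98539×10^5 km³/s².
The Hohmann ellipse has a_t = (r₁ + r₂)/2 = 34606 km.
Circular speed at r₁: v₁ = √(μ/r₁) = √(3.98539×10^5/7902) = 7.102 km/s.
On the transfer ellipse at r₁, v² = μ(2/r − 1/a) gives v_p = √[μ(2/r₁ − 1/a_t)] = 9.453 km/s.
First burn Δv₁ = |v_p − v₁| = 2.351 km/s.
Circular speed at r₂: v₂ = √(μ/r₂) = 2.5496 km/s.
Transfer-orbit speed at r₂: v_a = √[μ(2/r₂ − 1/a_t)] = 1.2183 km/s.
Second burn Δv₂ = |v₂ − v_a| = 1.331 km/s.
Δv = Δv₁ + Δv₂ = 2.351 + 1.331 = 3.682 km/s.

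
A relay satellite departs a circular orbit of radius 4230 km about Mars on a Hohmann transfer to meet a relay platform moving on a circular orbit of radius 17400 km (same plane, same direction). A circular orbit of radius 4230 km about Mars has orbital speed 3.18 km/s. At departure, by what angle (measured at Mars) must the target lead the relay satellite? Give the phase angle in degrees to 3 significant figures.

φ = 91.8°

From the circular-orbit relation v² = μ/r at r = 4230 km: μ = v²r = (3.18)² × 4230 = 42775.5 km³/s².
Transfer-ellipse semi-major axis a_t = (r₁ + r₂)/2 = (4230 + 17400)/2 = 10815 km.
Transfer time t = π√(a_t³/μ) = 17084.1 s.
Target angular speed ω₂ = √(μ/r₂³) = 9.01101×10^-5 rad/s.
Angle swept by the target during transfer: ω₂·t = 1.53945 rad = 88.20°.
Arrival is 180° from departure on the ellipse, so φ = 180° − 88.20° = 91.8°.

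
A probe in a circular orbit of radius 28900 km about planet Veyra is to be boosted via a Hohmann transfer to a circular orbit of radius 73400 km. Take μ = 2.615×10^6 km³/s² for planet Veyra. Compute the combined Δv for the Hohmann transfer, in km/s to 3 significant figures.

Δv = 3.36 km/s

The Hohmann ellipse has a_t = (r₁ + r₂)/2 = 51150 km.
Circular speed at r₁: v₁ = √(μ/r₁) = √(2.615×10^6/28900) = 9.5123 km/s.
On the transfer ellipse at r₁, vis-viva equation gives v_p = √[μ(2/r₁ − 1/a_t)] = 11.395 km/s.
First burn Δv₁ = |v_p − v₁| = 1.883 km/s.
Circular speed at r₂: v₂ = √(μ/r₂) = 5.969 km/s.
Transfer-orbit speed at r₂: v_a = √[μ(2/r₂ − 1/a_t)] = 4.487 km/s.
Second burn Δv₂ = |v₂ − v_a| = 1.482 km/s.
Total Δv = Δv₁ + Δv₂ = 3.365 km/s.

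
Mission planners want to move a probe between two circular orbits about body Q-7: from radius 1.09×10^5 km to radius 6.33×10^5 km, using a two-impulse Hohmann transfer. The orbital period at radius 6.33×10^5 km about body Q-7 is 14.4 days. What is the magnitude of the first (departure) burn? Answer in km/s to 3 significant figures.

Δv₁ = 2.36 km/s

From Kepler's third law T² = 4π²r³/μ at r = 6.33×10^5 km, T = 14.4 days = 14.4 × 86400 s = 1.24416×10^6 s: μ = 4π²r³/T² = 6.46872×10^6 km³/s².
The Hohmann ellipse has a_t = (r₁ + r₂)/2 = 3.710×10^5 km.
Circular speed at r = 1.090×10^5 km: v_c = √(μ/r) = 7.7036 km/s.
Vis-viva on the transfer ellipse at r = 1.090×10^5 km gives v_t = √[μ(2/r − 1/a_t)] = 10.063 km/s.
Δv₁ = |v_t − v_c| = |10.063 − 7.7036| = 2.359 km/s.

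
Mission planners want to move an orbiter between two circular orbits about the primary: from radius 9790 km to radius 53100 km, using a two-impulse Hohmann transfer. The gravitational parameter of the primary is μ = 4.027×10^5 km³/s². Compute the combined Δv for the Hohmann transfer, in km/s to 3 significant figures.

The Hohmann ellipse has a_t = (r₁ + r₂)/2 = 31445 km.
Circular speed at r₁: v₁ = √(μ/r₁) = √(4.027×10^5/9790) = 6.4136 km/s.
Transfer-orbit speed at r₁ (v² = μ(2/r − 1/a)): v_p = √[μ(2/r₁ − 1/a_t)] = 8.3343 km/s.
First burn Δv₁ = |v_p − v₁| = 1.921 km/s.
Circular speed at r₂: v₂ = √(μ/r₂) = 2.754 km/s.
Transfer-orbit speed at r₂: v_a = √[μ(2/r₂ − 1/a_t)] = 1.537 km/s.
Second burn Δv₂ = |v₂ − v_a| = 1.217 km/s.
Total Δv = Δv₁ + Δv₂ = 3.138 km/s.

Δv = 3.14 km/s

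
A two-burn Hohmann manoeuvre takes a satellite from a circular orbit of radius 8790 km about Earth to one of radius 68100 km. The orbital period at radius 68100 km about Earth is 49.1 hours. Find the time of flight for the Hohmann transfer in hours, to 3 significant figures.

t = 10.4 hours

From Kepler's third law T² = 4π²r³/μ at r = 68100 km, T = 49.1 hours = 49.1 × 3600 s = 1.7676×10^5 s: μ = 4π²r³/T² = 3.99055×10^5 km³/s².
Semi-major axis of the transfer orbit: a_t = (8790 + 68100)/2 = 38445 km.
Half the transfer-orbit period gives t = π√(a_t³/μ) = 37490 s.
Converting: 37490 s ÷ 3600 s/hour = 10.4 hours.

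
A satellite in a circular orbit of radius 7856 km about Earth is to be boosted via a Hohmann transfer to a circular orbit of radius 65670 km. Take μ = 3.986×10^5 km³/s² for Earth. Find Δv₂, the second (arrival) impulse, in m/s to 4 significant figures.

Transfer-ellipse semi-major axis a_t = (r₁ + r₂)/2 = (7856 + 65670)/2 = 36763 km.
Circular speed at r = 65670 km: v_c = √(μ/r) = 2.464 km/s.
Vis-viva on the transfer ellipse at r = 65670 km gives v_t = √[μ(2/r − 1/a_t)] = 1.139 km/s.
Δv₂ = |v_t − v_c| = |1.139 − 2.464| = 1.325 km/s.

Δv₂ = 1325 m/s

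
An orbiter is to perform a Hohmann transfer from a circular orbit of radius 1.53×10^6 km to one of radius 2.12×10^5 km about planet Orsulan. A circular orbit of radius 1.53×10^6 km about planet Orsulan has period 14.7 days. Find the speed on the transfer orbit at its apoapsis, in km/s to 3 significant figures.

From Kepler's third law T² = 4π²r³/μ at r = 1.53×10^6 km, T = 14.7 days = 14.7 × 86400 s = 1.27008×10^6 s: μ = 4π²r³/T² = 8.76540×10^7 km³/s².
The Hohmann ellipse has a_t = (r₁ + r₂)/2 = 8.710×10^5 km.
The apoapsis of the transfer ellipse is at r = 1.530×10^6 km.
From the vis-viva equation, v = √[μ(2/r − 1/a_t)] = 3.734 km/s.

v = 3.73 km/s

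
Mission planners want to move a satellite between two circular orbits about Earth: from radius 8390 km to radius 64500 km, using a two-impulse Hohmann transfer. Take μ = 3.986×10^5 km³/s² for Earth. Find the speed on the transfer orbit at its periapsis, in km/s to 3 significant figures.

v = 9.17 km/s

Semi-major axis of the transfer orbit: a_t = (8390 + 64500)/2 = 36445 km.
At periapsis, r = 8390 km.
From the vis-viva equation, v = √[μ(2/r − 1/a_t)] = 9.170 km/s.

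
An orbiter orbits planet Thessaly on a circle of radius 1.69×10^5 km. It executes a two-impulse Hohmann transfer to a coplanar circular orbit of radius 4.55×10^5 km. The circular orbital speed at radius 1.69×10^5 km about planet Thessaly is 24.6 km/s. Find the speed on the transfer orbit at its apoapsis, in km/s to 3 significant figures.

v = 11.0 km/s

From the circular-orbit relation v² = μ/r at r = 1.69×10^5 km: μ = v²r = (24.6)² × 1.69×10^5 = 1.02272×10^8 km³/s².
Semi-major axis of the transfer orbit: a_t = (1.690×10^5 + 4.550×10^5)/2 = 3.120×10^5 km.
The apoapsis of the transfer ellipse is at r = 4.550×10^5 km.
Vis-viva: v = √[μ(2/r − 1/a_t)] = √[1.02272×10^8 × (2/4.550×10^5 − 1/3.120×10^5)] = 11.03 km/s.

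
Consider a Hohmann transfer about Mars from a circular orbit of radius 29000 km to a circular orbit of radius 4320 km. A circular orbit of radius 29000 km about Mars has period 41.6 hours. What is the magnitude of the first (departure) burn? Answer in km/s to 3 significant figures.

Δv₁ = 0.597 km/s

From Kepler's third law T² = 4π²r³/μ at r = 29000 km, T = 41.6 hours = 41.6 × 3600 s = 1.4976×10^5 s: μ = 4π²r³/T² = 42930.1 km³/s².
The Hohmann ellipse has a_t = (r₁ + r₂)/2 = 16660 km.
On the circular orbit at r = 29000 km, v_c = √(μ/r) = 1.2167 km/s.
Transfer-orbit speed at the same r (vis-viva, a = a_t): v_t = √[μ(2/r − 1/a_t)] = 0.61956 km/s.
Δv₁ = |v_t − v_c| = |0.61956 − 1.2167| = 0.5971 km/s.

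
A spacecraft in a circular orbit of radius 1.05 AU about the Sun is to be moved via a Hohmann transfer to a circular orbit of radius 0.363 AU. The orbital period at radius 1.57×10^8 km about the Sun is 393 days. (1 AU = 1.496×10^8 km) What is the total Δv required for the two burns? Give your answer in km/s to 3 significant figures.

From Kepler's third law T² = 4π²r³/μ at r = 1.57×10^8 km, T = 393 days = 393 × 86400 s = 3.39552×10^7 s: μ = 4π²r³/T² = 1.32509×10^11 km³/s².
In km: r₁ = 1.05 × 1.496×10^8 = 1.5708×10^8 km; r₂ = 0.363 × 1.496×10^8 = 5.43048×10^7 km.
The Hohmann ellipse has a_t = (r₁ + r₂)/2 = 1.056924×10^8 km.
Circular speed at r₁: v₁ = √(μ/r₁) = √(1.32509×10^11/1.5708×10^8) = 29.0444 km/s.
Transfer-orbit speed at r₁ (vis-viva equation): v_a = √[μ(2/r₁ − 1/a_t)] = 20.8190 km/s.
First burn Δv₁ = |v_a − v₁| = 8.2254 km/s.
At r₂, v₂ = √(μ/r₂) = 49.397 km/s.
Transfer-orbit speed at r₂: v_p = √[μ(2/r₂ − 1/a_t)] = 60.220 km/s.
Second burn Δv₂ = |v₂ − v_p| = 10.823 km/s.
Δv = Δv₁ + Δv₂ = 8.2254 + 10.823 = 19.05 km/s.

Δv = 19.0 km/s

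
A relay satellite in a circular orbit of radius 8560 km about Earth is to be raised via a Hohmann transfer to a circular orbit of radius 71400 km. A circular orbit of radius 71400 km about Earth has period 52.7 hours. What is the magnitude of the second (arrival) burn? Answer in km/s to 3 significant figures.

Δv₂ = 1.27 km/s

From Kepler's third law T² = 4π²r³/μ at r = 71400 km, T = 52.7 hours = 52.7 × 3600 s = 1.8972×10^5 s: μ = 4π²r³/T² = 3.99235×10^5 km³/s².
Transfer-ellipse semi-major axis a_t = (r₁ + r₂)/2 = (8560 + 71400)/2 = 39980 km.
On the circular orbit at r = 71400 km, v_c = √(μ/r) = 2.3646 km/s.
Vis-viva on the transfer ellipse at r = 71400 km gives v_t = √[μ(2/r − 1/a_t)] = 1.0942 km/s.
Δv₂ = |v_t − v_c| = |1.0942 − 2.3646| = 1.270 km/s.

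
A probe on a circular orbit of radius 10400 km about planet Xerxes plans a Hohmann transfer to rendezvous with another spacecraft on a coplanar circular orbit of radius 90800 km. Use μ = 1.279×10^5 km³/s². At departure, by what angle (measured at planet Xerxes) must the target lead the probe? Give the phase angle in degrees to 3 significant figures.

The Hohmann ellipse has a_t = (r₁ + r₂)/2 = 50600 km.
The half-period of the transfer ellipse is t = π√(a_t³/μ) = 99990 s.
The target's mean motion on its circular orbit is ω₂ = √(μ/r₂³) = 1.307×10^-5 rad/s.
Angle swept by the target during transfer: ω₂·t = 1.3069 rad = 74.88°.
The probe traverses 180° on the transfer ellipse, so the target must lead by 180° − 74.88° = 105°.

φ = 105°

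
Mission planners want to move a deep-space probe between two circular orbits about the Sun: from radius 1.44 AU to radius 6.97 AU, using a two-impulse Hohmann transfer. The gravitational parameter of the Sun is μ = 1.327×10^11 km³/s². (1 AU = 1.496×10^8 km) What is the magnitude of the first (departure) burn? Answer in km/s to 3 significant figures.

In km: r₁ = 1.44 × 1.496×10^8 = 2.15424×10^8 km; r₂ = 6.97 × 1.496×10^8 = 1.042712×10^9 km.
The Hohmann ellipse has a_t = (r₁ + r₂)/2 = 6.29068×10^8 km.
On the circular orbit at r = 2.15424×10^8 km, v_c = √(μ/r) = 24.819 km/s.
Transfer-orbit speed at the same r (vis-viva, a = a_t): v_t = √[μ(2/r − 1/a_t)] = 31.954 km/s.
Δv₁ = |v_t − v_c| = |31.954 − 24.819| = 7.135 km/s.

Δv₁ = 7.13 km/s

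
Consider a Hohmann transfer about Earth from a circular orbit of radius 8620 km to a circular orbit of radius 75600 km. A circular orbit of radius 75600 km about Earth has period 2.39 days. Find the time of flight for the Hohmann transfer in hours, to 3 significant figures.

t = 11.9 hours

From Kepler's third law T² = 4π²r³/μ at r = 75600 km, T = 2.39 days = 2.39 × 86400 s = 2.06496×10^5 s: μ = 4π²r³/T² = 4.00039×10^5 km³/s².
Transfer-ellipse semi-major axis a_t = (r₁ + r₂)/2 = (8620 + 75600)/2 = 42110 km.
Transfer time t = π√(a_t³/μ) = π√((42110)³ / 4.00039×10^5) = 42920 s.
Converting: 42920 s ÷ 3600 s/hour = 11.9 hours.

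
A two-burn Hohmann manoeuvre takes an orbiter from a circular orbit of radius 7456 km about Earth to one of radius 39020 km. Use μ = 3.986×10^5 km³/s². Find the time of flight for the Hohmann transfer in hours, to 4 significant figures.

Semi-major axis of the transfer orbit: a_t = (7456 + 39020)/2 = 23238 km.
Half the transfer-orbit period gives t = π√(a_t³/μ) = 17627 s.
Converting: 17627 s ÷ 3600 s/hour = 4.896 hours.

t = 4.896 hours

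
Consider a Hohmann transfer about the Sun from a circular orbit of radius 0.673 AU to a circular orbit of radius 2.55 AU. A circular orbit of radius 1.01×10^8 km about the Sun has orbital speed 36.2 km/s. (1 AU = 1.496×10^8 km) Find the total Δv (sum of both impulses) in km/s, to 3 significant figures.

From the circular-orbit relation v² = μ/r at r = 1.01×10^8 km: μ = v²r = (36.2)² × 1.01×10^8 = 1.32354×10^11 km³/s².
In km: r₁ = 0.673 × 1.496×10^8 = 1.006808×10^8 km; r₂ = 2.55 × 1.496×10^8 = 3.8148×10^8 km.
Semi-major axis of the transfer orbit: a_t = (1.006808×10^8 + 3.8148×10^8)/2 = 2.410804×10^8 km.
Circular speed at r₁: v₁ = √(μ/r₁) = √(1.32354×10^11/1.006808×10^8) = 36.257 km/s.
On the transfer ellipse at r₁, v² = μ(2/r − 1/a) gives v_p = √[μ(2/r₁ − 1/a_t)] = 45.609 km/s.
First burn Δv₁ = |v_p − v₁| = 9.352 km/s.
Circular speed at r₂: v₂ = √(μ/r₂) = 18.6266 km/s.
Transfer-orbit speed at r₂: v_a = √[μ(2/r₂ − 1/a_t)] = 12.0372 km/s.
Second burn Δv₂ = |v₂ − v_a| = 6.589 km/s.
Total Δv = Δv₁ + Δv₂ = 15.94 km/s.

Δv = 15.9 km/s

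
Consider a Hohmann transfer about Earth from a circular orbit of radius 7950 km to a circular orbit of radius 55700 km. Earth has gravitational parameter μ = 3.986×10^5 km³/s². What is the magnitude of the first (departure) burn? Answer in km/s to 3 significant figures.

Δv₁ = 2.29 km/s

The Hohmann ellipse has a_t = (r₁ + r₂)/2 = 31825 km.
On the circular orbit at r = 7950 km, v_c = √(μ/r) = 7.081 km/s.
Transfer-orbit speed at the same r (vis-viva, a = a_t): v_t = √[μ(2/r − 1/a_t)] = 9.368 km/s.
Δv₁ = |v_t − v_c| = |9.368 − 7.081| = 2.287 km/s.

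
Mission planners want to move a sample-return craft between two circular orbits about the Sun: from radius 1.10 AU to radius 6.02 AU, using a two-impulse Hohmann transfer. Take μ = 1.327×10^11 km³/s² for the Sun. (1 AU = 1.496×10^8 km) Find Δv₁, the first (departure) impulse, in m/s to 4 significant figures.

In km: r₁ = 1.10 × 1.496×10^8 = 1.6456×10^8 km; r₂ = 6.02 × 1.496×10^8 = 9.00592×10^8 km.
Transfer-ellipse semi-major axis a_t = (r₁ + r₂)/2 = (1.6456×10^8 + 9.00592×10^8)/2 = 5.32576×10^8 km.
Circular speed at r = 1.6456×10^8 km: v_c = √(μ/r) = 28.40 km/s.
Vis-viva on the transfer ellipse at r = 1.6456×10^8 km gives v_t = √[μ(2/r − 1/a_t)] = 36.93 km/s.
Δv₁ = |v_t − v_c| = |36.93 − 28.40| = 8.530 km/s.

Δv₁ = 8530 m/s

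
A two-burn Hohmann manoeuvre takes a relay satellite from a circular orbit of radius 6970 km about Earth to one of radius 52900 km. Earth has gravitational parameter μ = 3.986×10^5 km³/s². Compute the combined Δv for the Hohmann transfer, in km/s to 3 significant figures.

Transfer-ellipse semi-major axis a_t = (r₁ + r₂)/2 = (6970 + 52900)/2 = 29935 km.
Circular speed at r₁: v₁ = √(μ/r₁) = √(3.986×10^5/6970) = 7.5623 km/s.
On the transfer ellipse at r₁, vis-viva gives v_p = √[μ(2/r₁ − 1/a_t)] = 10.053 km/s.
First burn Δv₁ = |v_p − v₁| = 2.491 km/s.
At r₂, v₂ = √(μ/r₂) = 2.745 km/s.
Transfer-orbit speed at r₂: v_a = √[μ(2/r₂ − 1/a_t)] = 1.325 km/s.
Second burn Δv₂ = |v₂ − v_a| = 1.420 km/s.
Total Δv = Δv₁ + Δv₂ = 3.911 km/s.

Δv = 3.91 km/s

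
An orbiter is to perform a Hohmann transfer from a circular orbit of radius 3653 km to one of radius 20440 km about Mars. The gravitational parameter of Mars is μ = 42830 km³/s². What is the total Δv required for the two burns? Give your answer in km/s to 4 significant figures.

Semi-major axis of the transfer orbit: a_t = (3653 + 20440)/2 = 12046.5 km.
At r₁ the circular-orbit speed is v₁ = √(μ/r₁) = 3.42412 km/s.
On the transfer ellipse at r₁, vis-viva equation gives v_p = √[μ(2/r₁ − 1/a_t)] = 4.46025 km/s.
First burn Δv₁ = |v_p − v₁| = 1.0361 km/s.
Circular speed at r₂: v₂ = √(μ/r₂) = 1.44755 km/s.
Transfer-orbit speed at r₂: v_a = √[μ(2/r₂ − 1/a_t)] = 0.797128 km/s.
Second burn Δv₂ = |v₂ − v_a| = 0.65042 km/s.
Δv = Δv₁ + Δv₂ = 1.0361 + 0.65042 = 1.687 km/s.

Δv = 1.687 km/s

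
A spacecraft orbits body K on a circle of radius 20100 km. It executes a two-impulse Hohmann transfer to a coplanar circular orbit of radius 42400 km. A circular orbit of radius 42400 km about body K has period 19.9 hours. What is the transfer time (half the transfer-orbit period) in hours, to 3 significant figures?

t = 6.30 hours

From Kepler's third law T² = 4π²r³/μ at r = 42400 km, T = 19.9 hours = 19.9 × 3600 s = 71640 s: μ = 4π²r³/T² = 5.86335×10^5 km³/s².
Transfer-ellipse semi-major axis a_t = (r₁ + r₂)/2 = (20100 + 42400)/2 = 31250 km.
Transfer time t = π√(a_t³/μ) = π√((31250)³ / 5.86335×10^5) = 22665 s.
Converting: 22665 s ÷ 3600 s/hour = 6.30 hours.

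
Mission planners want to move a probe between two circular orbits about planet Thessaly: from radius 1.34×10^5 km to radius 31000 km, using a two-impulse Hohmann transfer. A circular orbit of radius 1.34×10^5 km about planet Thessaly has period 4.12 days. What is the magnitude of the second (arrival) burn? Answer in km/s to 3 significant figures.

Δv₂ = 1.35 km/s

From Kepler's third law T² = 4π²r³/μ at r = 1.34×10^5 km, T = 4.12 days = 4.12 × 86400 s = 3.55968×10^5 s: μ = 4π²r³/T² = 7.49639×10^5 km³/s².
Transfer-ellipse semi-major axis a_t = (r₁ + r₂)/2 = (1.340×10^5 + 31000)/2 = 82500 km.
Circular speed at r = 31000 km: v_c = √(μ/r) = 4.9175 km/s.
Transfer-orbit speed at the same r (vis-viva, a = a_t): v_t = √[μ(2/r − 1/a_t)] = 6.2672 km/s.
Δv₂ = |v_t − v_c| = |6.2672 − 4.9175| = 1.350 km/s.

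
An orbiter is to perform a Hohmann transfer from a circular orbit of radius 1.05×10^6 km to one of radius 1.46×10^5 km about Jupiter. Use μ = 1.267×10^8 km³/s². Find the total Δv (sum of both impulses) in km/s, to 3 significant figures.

The Hohmann ellipse has a_t = (r₁ + r₂)/2 = 5.980×10^5 km.
At r₁ the circular-orbit speed is v₁ = √(μ/r₁) = 10.985 km/s.
Transfer-orbit speed at r₁ (vis-viva equation): v_a = √[μ(2/r₁ − 1/a_t)] = 5.4277 km/s.
First burn Δv₁ = |v_a − v₁| = 5.557 km/s.
Circular speed at r₂: v₂ = √(μ/r₂) = 29.4586 km/s.
Transfer-orbit speed at r₂: v_p = √[μ(2/r₂ − 1/a_t)] = 39.0352 km/s.
Second burn Δv₂ = |v₂ − v_p| = 9.577 km/s.
Δv = Δv₁ + Δv₂ = 5.557 + 9.577 = 15.13 km/s.

Δv = 15.1 km/s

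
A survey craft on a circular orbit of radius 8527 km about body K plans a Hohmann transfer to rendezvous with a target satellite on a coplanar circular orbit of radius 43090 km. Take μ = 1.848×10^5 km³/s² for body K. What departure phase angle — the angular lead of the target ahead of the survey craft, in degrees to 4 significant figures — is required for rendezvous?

Semi-major axis of the transfer orbit: a_t = (8527 + 43090)/2 = 25808.5 km.
The half-period of the transfer ellipse is t = π√(a_t³/μ) = 30300.0 s.
The target's mean motion on its circular orbit is ω₂ = √(μ/r₂³) = 4.80603×10^-5 rad/s.
Angle swept by the target during transfer: ω₂·t = 1.45623 rad = 83.44°.
The survey craft traverses 180° on the transfer ellipse, so the target must lead by 180° − 83.44° = 96.56°.

φ = 96.56°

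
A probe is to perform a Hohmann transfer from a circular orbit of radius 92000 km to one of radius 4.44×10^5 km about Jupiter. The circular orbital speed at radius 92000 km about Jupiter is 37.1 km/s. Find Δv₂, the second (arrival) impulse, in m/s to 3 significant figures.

From the circular-orbit relation v² = μ/r at r = 92000 km: μ = v²r = (37.1)² × 92000 = 1.26630×10^8 km³/s².
Transfer-ellipse semi-major axis a_t = (r₁ + r₂)/2 = (92000 + 4.440×10^5)/2 = 2.680×10^5 km.
Circular speed at r = 4.440×10^5 km: v_c = √(μ/r) = 16.888 km/s.
Vis-viva on the transfer ellipse at r = 4.440×10^5 km gives v_t = √[μ(2/r − 1/a_t)] = 9.8947 km/s.
Δv₂ = |v_t − v_c| = |9.8947 − 16.888| = 6.993 km/s.

Δv₂ = 6990 m/s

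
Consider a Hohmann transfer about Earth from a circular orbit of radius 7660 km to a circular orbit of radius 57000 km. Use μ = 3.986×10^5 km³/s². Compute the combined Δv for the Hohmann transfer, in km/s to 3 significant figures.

Δv = 3.72 km/s

The Hohmann ellipse has a_t = (r₁ + r₂)/2 = 32330 km.
At r₁ the circular-orbit speed is v₁ = √(μ/r₁) = 7.2136 km/s.
Transfer-orbit speed at r₁ (vis-viva equation): v_p = √[μ(2/r₁ − 1/a_t)] = 9.5783 km/s.
First burn Δv₁ = |v_p − v₁| = 2.365 km/s.
Circular speed at r₂: v₂ = √(μ/r₂) = 2.644 km/s.
Transfer-orbit speed at r₂: v_a = √[μ(2/r₂ − 1/a_t)] = 1.287 km/s.
Second burn Δv₂ = |v₂ − v_a| = 1.357 km/s.
Total Δv = Δv₁ + Δv₂ = 3.722 km/s.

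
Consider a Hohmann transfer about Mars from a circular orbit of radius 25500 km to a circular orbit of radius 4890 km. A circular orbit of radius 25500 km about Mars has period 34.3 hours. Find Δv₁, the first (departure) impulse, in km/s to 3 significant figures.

Δv₁ = 0.561 km/s

From Kepler's third law T² = 4π²r³/μ at r = 25500 km, T = 34.3 hours = 34.3 × 3600 s = 1.2348×10^5 s: μ = 4π²r³/T² = 42932.6 km³/s².
The Hohmann ellipse has a_t = (r₁ + r₂)/2 = 15195 km.
On the circular orbit at r = 25500 km, v_c = √(μ/r) = 1.29755 km/s.
Transfer-orbit speed at the same r (vis-viva, a = a_t): v_t = √[μ(2/r − 1/a_t)] = 0.736084 km/s.
Δv₁ = |v_t − v_c| = |0.736084 − 1.29755| = 0.5615 km/s.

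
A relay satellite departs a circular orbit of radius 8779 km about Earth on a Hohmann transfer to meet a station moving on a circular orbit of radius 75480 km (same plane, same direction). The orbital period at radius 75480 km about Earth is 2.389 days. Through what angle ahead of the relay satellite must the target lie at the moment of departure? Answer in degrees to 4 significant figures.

φ = 104.9°

From Kepler's third law T² = 4π²r³/μ at r = 75480 km, T = 2.389 days = 2.389 × 86400 s = 2.064096×10^5 s: μ = 4π²r³/T² = 3.98470×10^5 km³/s².
The Hohmann ellipse has a_t = (r₁ + r₂)/2 = 42129.5 km.
Transfer time t = π√(a_t³/μ) = 43040 s.
Target angular speed ω₂ = √(μ/r₂³) = 3.044×10^-5 rad/s.
Angle swept by the target during transfer: ω₂·t = 1.310 rad = 75.06°.
The relay satellite traverses 180° on the transfer ellipse, so the target must lead by 180° − 75.06° = 104.9°.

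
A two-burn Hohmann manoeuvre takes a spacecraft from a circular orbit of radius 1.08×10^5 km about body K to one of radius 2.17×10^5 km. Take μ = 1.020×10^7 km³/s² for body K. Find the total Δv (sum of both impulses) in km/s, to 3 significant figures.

Δv = 2.78 km/s

Transfer-ellipse semi-major axis a_t = (r₁ + r₂)/2 = (1.080×10^5 + 2.170×10^5)/2 = 1.625×10^5 km.
Circular speed at r₁: v₁ = √(μ/r₁) = √(1.020×10^7/1.080×10^5) = 9.718 km/s.
On the transfer ellipse at r₁, vis-viva equation gives v_p = √[μ(2/r₁ − 1/a_t)] = 11.23 km/s.
First burn Δv₁ = |v_p − v₁| = 1.512 km/s.
Circular speed at r₂: v₂ = √(μ/r₂) = 6.856 km/s.
Transfer-orbit speed at r₂: v_a = √[μ(2/r₂ − 1/a_t)] = 5.589 km/s.
Second burn Δv₂ = |v₂ − v_a| = 1.267 km/s.
Total Δv = Δv₁ + Δv₂ = 2.779 km/s.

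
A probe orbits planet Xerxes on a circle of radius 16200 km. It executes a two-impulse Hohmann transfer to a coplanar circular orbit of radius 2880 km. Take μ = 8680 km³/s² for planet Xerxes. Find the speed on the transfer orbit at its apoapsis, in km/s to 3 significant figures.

Transfer-ellipse semi-major axis a_t = (r₁ + r₂)/2 = (16200 + 2880)/2 = 9540 km.
The apoapsis of the transfer ellipse is at r = 16200 km.
Vis-viva: v = √[μ(2/r − 1/a_t)] = √[8680 × (2/16200 − 1/9540)] = 0.4022 km/s.

v = 0.402 km/s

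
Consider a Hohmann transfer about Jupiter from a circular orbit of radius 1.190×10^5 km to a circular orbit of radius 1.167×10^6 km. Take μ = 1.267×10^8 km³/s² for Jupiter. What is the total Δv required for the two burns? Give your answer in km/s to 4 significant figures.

Δv = 17.27 km/s

Semi-major axis of the transfer orbit: a_t = (1.190×10^5 + 1.167×10^6)/2 = 6.430×10^5 km.
At r₁ the circular-orbit speed is v₁ = √(μ/r₁) = 32.63 km/s.
On the transfer ellipse at r₁, vis-viva gives v_p = √[μ(2/r₁ − 1/a_t)] = 43.96 km/s.
First burn Δv₁ = |v_p − v₁| = 11.33 km/s.
Circular speed at r₂: v₂ = √(μ/r₂) = 10.42 km/s.
Transfer-orbit speed at r₂: v_a = √[μ(2/r₂ − 1/a_t)] = 4.483 km/s.
Second burn Δv₂ = |v₂ − v_a| = 5.937 km/s.
Δv = Δv₁ + Δv₂ = 11.33 + 5.937 = 17.27 km/s.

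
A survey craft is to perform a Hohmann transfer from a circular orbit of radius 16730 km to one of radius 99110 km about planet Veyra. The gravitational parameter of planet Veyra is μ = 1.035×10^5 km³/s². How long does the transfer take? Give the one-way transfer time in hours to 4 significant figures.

Semi-major axis of the transfer orbit: a_t = (16730 + 99110)/2 = 57920 km.
By Kepler's third law the transfer-orbit period is T = 2π√(a_t³/μ), so t = T/2 = 1.361×10^5 s.
Converting: 1.361×10^5 s ÷ 3600 s/hour = 37.81 hours.

t = 37.81 hours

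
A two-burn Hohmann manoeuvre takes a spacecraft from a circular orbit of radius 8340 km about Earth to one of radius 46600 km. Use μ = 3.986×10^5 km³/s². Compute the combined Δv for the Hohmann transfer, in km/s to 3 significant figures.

Δv = 3.40 km/s

The Hohmann ellipse has a_t = (r₁ + r₂)/2 = 27470 km.
Circular speed at r₁: v₁ = √(μ/r₁) = √(3.986×10^5/8340) = 6.913 km/s.
Transfer-orbit speed at r₁ (vis-viva equation): v_p = √[μ(2/r₁ − 1/a_t)] = 9.004 km/s.
First burn Δv₁ = |v_p − v₁| = 2.091 km/s.
At r₂, v₂ = √(μ/r₂) = 2.9247 km/s.
Transfer-orbit speed at r₂: v_a = √[μ(2/r₂ − 1/a_t)] = 1.6115 km/s.
Second burn Δv₂ = |v₂ − v_a| = 1.313 km/s.
Δv = Δv₁ + Δv₂ = 2.091 + 1.313 = 3.404 km/s.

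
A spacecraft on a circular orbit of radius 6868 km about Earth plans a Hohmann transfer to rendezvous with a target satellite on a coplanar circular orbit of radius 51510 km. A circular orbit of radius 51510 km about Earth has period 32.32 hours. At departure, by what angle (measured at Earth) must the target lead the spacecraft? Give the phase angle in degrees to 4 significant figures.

φ = 103.2°

From Kepler's third law T² = 4π²r³/μ at r = 51510 km, T = 32.32 hours = 32.32 × 3600 s = 1.16352×10^5 s: μ = 4π²r³/T² = 3.98554×10^5 km³/s².
Transfer-ellipse semi-major axis a_t = (r₁ + r₂)/2 = (6868 + 51510)/2 = 29189 km.
The half-period of the transfer ellipse is t = π√(a_t³/μ) = 24820 s.
Target angular speed ω₂ = √(μ/r₂³) = 5.400×10^-5 rad/s.
Angle swept by the target during transfer: ω₂·t = 1.340 rad = 76.78°.
The spacecraft traverses 180° on the transfer ellipse, so the target must lead by 180° − 76.78° = 103.2°.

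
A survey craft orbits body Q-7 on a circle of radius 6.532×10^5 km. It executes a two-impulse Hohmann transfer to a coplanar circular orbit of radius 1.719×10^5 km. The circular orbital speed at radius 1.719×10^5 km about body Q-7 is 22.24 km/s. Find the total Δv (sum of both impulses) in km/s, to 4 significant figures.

Δv = 9.789 km/s

From the circular-orbit relation v² = μ/r at r = 1.719×10^5 km: μ = v²r = (22.24)² × 1.719×10^5 = 8.50248×10^7 km³/s².
The Hohmann ellipse has a_t = (r₁ + r₂)/2 = 4.1255×10^5 km.
At r₁ the circular-orbit speed is v₁ = √(μ/r₁) = 11.409 km/s.
Transfer-orbit speed at r₁ (vis-viva equation): v_a = √[μ(2/r₁ − 1/a_t)] = 7.3646 km/s.
First burn Δv₁ = |v_a − v₁| = 4.044 km/s.
At r₂, v₂ = √(μ/r₂) = 22.240 km/s.
Transfer-orbit speed at r₂: v_p = √[μ(2/r₂ − 1/a_t)] = 27.985 km/s.
Second burn Δv₂ = |v₂ − v_p| = 5.745 km/s.
Δv = Δv₁ + Δv₂ = 4.044 + 5.745 = 9.789 km/s.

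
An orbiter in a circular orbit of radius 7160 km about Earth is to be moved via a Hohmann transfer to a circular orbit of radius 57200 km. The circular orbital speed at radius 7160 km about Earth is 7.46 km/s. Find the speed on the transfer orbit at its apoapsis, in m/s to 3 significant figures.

v = 1240 m/s

From the circular-orbit relation v² = μ/r at r = 7160 km: μ = v²r = (7.46)² × 7160 = 3.98465×10^5 km³/s².
Semi-major axis of the transfer orbit: a_t = (7160 + 57200)/2 = 32180 km.
At apoapsis, r = 57200 km.
From the vis-viva equation, v = √[μ(2/r − 1/a_t)] = 1.245 km/s.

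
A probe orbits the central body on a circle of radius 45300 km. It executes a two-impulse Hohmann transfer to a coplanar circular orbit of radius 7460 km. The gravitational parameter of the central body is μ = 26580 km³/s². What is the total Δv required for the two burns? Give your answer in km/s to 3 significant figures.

Δv = 0.945 km/s

Transfer-ellipse semi-major axis a_t = (r₁ + r₂)/2 = (45300 + 7460)/2 = 26380 km.
Circular speed at r₁: v₁ = √(μ/r₁) = √(26580/45300) = 0.76600 km/s.
On the transfer ellipse at r₁, v² = μ(2/r − 1/a) gives v_a = √[μ(2/r₁ − 1/a_t)] = 0.40734 km/s.
First burn Δv₁ = |v_a − v₁| = 0.35866 km/s.
Circular speed at r₂: v₂ = √(μ/r₂) = 1.88759 km/s.
Transfer-orbit speed at r₂: v_p = √[μ(2/r₂ − 1/a_t)] = 2.47354 km/s.
Second burn Δv₂ = |v₂ − v_p| = 0.58595 km/s.
Total Δv = Δv₁ + Δv₂ = 0.9446 km/s.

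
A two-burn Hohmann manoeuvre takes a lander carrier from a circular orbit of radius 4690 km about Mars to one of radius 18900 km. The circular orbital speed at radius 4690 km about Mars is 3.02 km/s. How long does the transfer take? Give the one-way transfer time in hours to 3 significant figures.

t = 5.41 hours

From the circular-orbit relation v² = μ/r at r = 4690 km: μ = v²r = (3.02)² × 4690 = 42774.7 km³/s².
The Hohmann ellipse has a_t = (r₁ + r₂)/2 = 11795 km.
Half the transfer-orbit period gives t = π√(a_t³/μ) = 19460 s.
Converting: 19460 s ÷ 3600 s/hour = 5.41 hours.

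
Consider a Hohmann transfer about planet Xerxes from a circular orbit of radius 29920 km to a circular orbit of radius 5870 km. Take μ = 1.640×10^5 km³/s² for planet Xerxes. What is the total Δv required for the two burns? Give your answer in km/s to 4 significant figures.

Δv = 2.549 km/s

Semi-major axis of the transfer orbit: a_t = (29920 + 5870)/2 = 17895 km.
At r₁ the circular-orbit speed is v₁ = √(μ/r₁) = 2.341 km/s.
On the transfer ellipse at r₁, v² = μ(2/r − 1/a) gives v_a = √[μ(2/r₁ − 1/a_t)] = 1.341 km/s.
First burn Δv₁ = |v_a − v₁| = 1.000 km/s.
At r₂, v₂ = √(μ/r₂) = 5.286 km/s.
Transfer-orbit speed at r₂: v_p = √[μ(2/r₂ − 1/a_t)] = 6.835 km/s.
Second burn Δv₂ = |v₂ − v_p| = 1.549 km/s.
Total Δv = Δv₁ + Δv₂ = 2.549 km/s.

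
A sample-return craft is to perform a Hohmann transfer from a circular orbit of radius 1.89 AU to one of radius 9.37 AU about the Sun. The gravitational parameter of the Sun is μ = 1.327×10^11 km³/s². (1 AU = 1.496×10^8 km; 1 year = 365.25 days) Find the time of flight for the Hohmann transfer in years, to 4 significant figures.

t = 6.680 years

In km: r₁ = 1.89 × 1.496×10^8 = 2.82744×10^8 km; r₂ = 9.37 × 1.496×10^8 = 1.401752×10^9 km.
Transfer-ellipse semi-major axis a_t = (r₁ + r₂)/2 = (2.82744×10^8 + 1.401752×10^9)/2 = 8.42248×10^8 km.
Half the transfer-orbit period gives t = π√(a_t³/μ) = 2.108×10^8 s.
Converting: 2.108×10^8 s ÷ 3.15576×10^7 s/year (365.25 × 86400) = 6.680 years.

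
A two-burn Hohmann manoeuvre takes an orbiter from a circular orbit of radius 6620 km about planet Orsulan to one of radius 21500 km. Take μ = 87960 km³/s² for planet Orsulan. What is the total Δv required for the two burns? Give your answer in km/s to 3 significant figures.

Δv = 1.50 km/s

Transfer-ellipse semi-major axis a_t = (r₁ + r₂)/2 = (6620 + 21500)/2 = 14060 km.
Circular speed at r₁: v₁ = √(μ/r₁) = √(87960/6620) = 3.6451 km/s.
On the transfer ellipse at r₁, vis-viva gives v_p = √[μ(2/r₁ − 1/a_t)] = 4.5075 km/s.
First burn Δv₁ = |v_p − v₁| = 0.8624 km/s.
Circular speed at r₂: v₂ = √(μ/r₂) = 2.0227 km/s.
Transfer-orbit speed at r₂: v_a = √[μ(2/r₂ − 1/a_t)] = 1.3879 km/s.
Second burn Δv₂ = |v₂ − v_a| = 0.6348 km/s.
Total Δv = Δv₁ + Δv₂ = 1.497 km/s.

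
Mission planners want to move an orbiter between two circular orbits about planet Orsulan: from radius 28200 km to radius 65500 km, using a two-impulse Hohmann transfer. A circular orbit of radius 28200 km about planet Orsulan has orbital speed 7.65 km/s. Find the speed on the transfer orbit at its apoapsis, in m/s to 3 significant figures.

From the circular-orbit relation v² = μ/r at r = 28200 km: μ = v²r = (7.65)² × 28200 = 1.65033×10^6 km³/s².
Semi-major axis of the transfer orbit: a_t = (28200 + 65500)/2 = 46850 km.
The apoapsis of the transfer ellipse is at r = 65500 km.
Applying v² = μ(2/r − 1/a_t): v = 3.894 km/s.

v = 3890 m/s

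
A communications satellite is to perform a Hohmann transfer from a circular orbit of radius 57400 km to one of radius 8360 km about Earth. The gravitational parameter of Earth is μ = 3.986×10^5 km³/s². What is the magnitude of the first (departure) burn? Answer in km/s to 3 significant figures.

The Hohmann ellipse has a_t = (r₁ + r₂)/2 = 32880 km.
Circular speed at r = 57400 km: v_c = √(μ/r) = 2.635 km/s.
Vis-viva on the transfer ellipse at r = 57400 km gives v_t = √[μ(2/r − 1/a_t)] = 1.329 km/s.
Δv₁ = |v_t − v_c| = |1.329 − 2.635| = 1.306 km/s.

Δv₁ = 1.31 km/s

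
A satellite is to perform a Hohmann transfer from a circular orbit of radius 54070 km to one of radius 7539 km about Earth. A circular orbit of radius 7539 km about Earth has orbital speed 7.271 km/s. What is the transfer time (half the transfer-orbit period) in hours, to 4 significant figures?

From the circular-orbit relation v² = μ/r at r = 7539 km: μ = v²r = (7.271)² × 7539 = 3.98568×10^5 km³/s².
The Hohmann ellipse has a_t = (r₁ + r₂)/2 = 30804.5 km.
Half the transfer-orbit period gives t = π√(a_t³/μ) = 26904 s.
Converting: 26904 s ÷ 3600 s/hour = 7.473 hours.

t = 7.473 hours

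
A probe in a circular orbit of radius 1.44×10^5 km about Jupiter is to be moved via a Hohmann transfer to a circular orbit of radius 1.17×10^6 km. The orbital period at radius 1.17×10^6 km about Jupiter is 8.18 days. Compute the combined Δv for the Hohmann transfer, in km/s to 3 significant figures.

Δv = 15.4 km/s

From Kepler's third law T² = 4π²r³/μ at r = 1.17×10^6 km, T = 8.18 days = 8.18 × 86400 s = 7.06752×10^5 s: μ = 4π²r³/T² = 1.26585×10^8 km³/s².
Transfer-ellipse semi-major axis a_t = (r₁ + r₂)/2 = (1.440×10^5 + 1.170×10^6)/2 = 6.570×10^5 km.
At r₁ the circular-orbit speed is v₁ = √(μ/r₁) = 29.649 km/s.
Transfer-orbit speed at r₁ (vis-viva): v_p = √[μ(2/r₁ − 1/a_t)] = 39.566 km/s.
First burn Δv₁ = |v_p − v₁| = 9.917 km/s.
Circular speed at r₂: v₂ = √(μ/r₂) = 10.402 km/s.
Transfer-orbit speed at r₂: v_a = √[μ(2/r₂ − 1/a_t)] = 4.8696 km/s.
Second burn Δv₂ = |v₂ − v_a| = 5.532 km/s.
Total Δv = Δv₁ + Δv₂ = 15.45 km/s.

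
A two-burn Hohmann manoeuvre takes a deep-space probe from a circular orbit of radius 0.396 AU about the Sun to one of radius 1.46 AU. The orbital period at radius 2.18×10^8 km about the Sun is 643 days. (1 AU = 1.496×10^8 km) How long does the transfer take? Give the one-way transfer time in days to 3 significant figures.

t = 163 days

From Kepler's third law T² = 4π²r³/μ at r = 2.18×10^8 km, T = 643 days = 643 × 86400 s = 5.55552×10^7 s: μ = 4π²r³/T² = 1.32519×10^11 km³/s².
In km: r₁ = 0.396 × 1.496×10^8 = 5.92416×10^7 km; r₂ = 1.46 × 1.496×10^8 = 2.18416×10^8 km.
Transfer-ellipse semi-major axis a_t = (r₁ + r₂)/2 = (5.92416×10^7 + 2.18416×10^8)/2 = 1.388288×10^8 km.
Half the transfer-orbit period gives t = π√(a_t³/μ) = 1.412×10^7 s.
Converting: 1.412×10^7 s ÷ 86400 s/day = 163 days.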